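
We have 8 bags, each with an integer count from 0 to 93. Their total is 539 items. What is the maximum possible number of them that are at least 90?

5

If k of the values are ≥ 90, the total is ≥ 90k + 0(8 − k).
Setting 90k + 0(8 − k) ≤ 539 gives 90k ≤ 539, so k ≤ 5.
k = 5 is achieved by 5 values at 90 and 3 at 0, total 450; add 89 to one value (staying below 90) to reach 539.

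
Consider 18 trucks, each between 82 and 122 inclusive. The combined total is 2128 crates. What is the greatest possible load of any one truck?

Maximizing one value means minimizing the remaining 17.
The other 17 contribute at least 17 × 82 = 1394, leaving at most 2128 − 1394 = 734.
But each truck is capped at 122, so the maximum is 122.
Achievable: one at 122 and the other 17 totalling 2006, which fits since 17 × 82 ≤ 2006 ≤ 17 × 122.

122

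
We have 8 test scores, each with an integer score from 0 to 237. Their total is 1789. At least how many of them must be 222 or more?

2

Suppose at most 8 − j of them reach 222; then j values are ≤ 221 and the rest ≤ 237.
The total is then ≤ 221·j + 237·(8 − j) = 1896 − 16j. For this to be ≥ 1789 we need j ≤ 6, so at least 8 − 6 = 2 must reach 222.
Exactly 2 works: 2 values at 237 and 6 at 221 total 1800; lower one of the high values by 11 (still ≥ 222) to hit 1789.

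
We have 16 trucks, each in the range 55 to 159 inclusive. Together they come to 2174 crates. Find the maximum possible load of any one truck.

To make one truck as large as possible, make the other 15 as small as possible.
The other 15 contribute at least 15 × 55 = 825, leaving at most 2174 − 825 = 1349.
But each truck is capped at 159, so the maximum is 159.
Achievable: one at 159 and the other 15 totalling 2015, which fits since 15 × 55 ≤ 2015 ≤ 15 × 159.

159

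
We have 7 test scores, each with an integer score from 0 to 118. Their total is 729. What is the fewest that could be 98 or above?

If only k of them are at least 98, the other 7 − k are at most 97, so the total is at most k·118 + (7 − k)·97.
This must reach 729, so k·118 + (7 − k)·97 ≥ 729, giving k ≥ 3.
Exactly 3 works: 3 values at 118 and 4 at 97 total 742; lower one of the high values by 13 (still ≥ 98) to hit 729.

3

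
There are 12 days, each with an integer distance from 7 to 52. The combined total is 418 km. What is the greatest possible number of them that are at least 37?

11

Suppose k of them are at least 37. Those contribute at least 37 each and the other 12 − k at least 7 each.
So the total is at least 37k + 7(12 − k) = 84 + 30k. This must be ≤ 418, giving k ≤ 11.
k = 11 is achieved by 11 values at 37 and 1 at 7, total 414; add 4 to one value (staying below 37) to reach 418.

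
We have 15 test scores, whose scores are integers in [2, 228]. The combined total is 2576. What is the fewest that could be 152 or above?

If only k of them are at least 152, the other 15 − k are at most 151, so the total is at most k·228 + (15 − k)·151.
This must reach 2576, so k·228 + (15 − k)·151 ≥ 2576, giving k ≥ 5.
Exactly 5 works: 5 values at 228 and 10 at 151 total 2650; lower one of the high values by 74 (still ≥ 152) to hit 2576.

5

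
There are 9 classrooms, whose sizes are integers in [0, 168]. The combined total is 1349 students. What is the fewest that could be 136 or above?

5

Suppose at most 9 − j of them reach 136; then j values are ≤ 135 and the rest ≤ 168.
The total is then ≤ 135·j + 168·(9 − j) = 1512 − 33j. For this to be ≥ 1349 we need j ≤ 4, so at least 9 − 4 = 5 must reach 136.
Exactly 5 works: 5 values at 168 and 4 at 135 total 1380; lower one of the high values by 31 (still ≥ 136) to hit 1349.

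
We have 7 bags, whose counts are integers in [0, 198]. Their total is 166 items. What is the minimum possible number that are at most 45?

If only k of them are at most 45, the other 7 − k are at least 46, so the total is at least (7 − k)·46 + k·0.
This is ≤ 166, so (7 − k)·46 + 0k ≤ 166, which gives k ≥ 4.
Exactly 4 works: 4 values at 0 and 3 at 46 total 138; raise one of the low values by 28 (still ≤ 45) to hit 166.

4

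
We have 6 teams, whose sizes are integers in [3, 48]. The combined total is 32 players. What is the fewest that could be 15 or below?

Let j be the number exceeding 15. Then the total is ≥ 16·j + 3·(6 − j) = 18 + 13j.
So 13j ≤ 14 and j ≤ 1; hence at least 6 − 1 = 5 are ≤ 15.
Exactly 5 works: 5 values at 3 and 1 at 16 total 31; raise one of the low values by 1 (still ≤ 15) to hit 32.

5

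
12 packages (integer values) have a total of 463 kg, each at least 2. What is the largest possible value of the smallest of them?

If every one of the 12 were at least 39, the total would be at least 12 × 39 = 468 > 463.
Equality holds with 5 values of 38 and 7 values of 39.

38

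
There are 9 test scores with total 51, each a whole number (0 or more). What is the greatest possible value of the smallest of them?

The average is 51/9 < 6, so some value is ≤ 5.
Equality holds with 3 values of 5 and 6 values of 6.

5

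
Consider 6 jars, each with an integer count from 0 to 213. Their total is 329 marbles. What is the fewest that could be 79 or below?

2

Let j be the number exceeding 79. Then the total is ≥ 80·j + 0·(6 − j) = 0 + 80j.
So 80j ≤ 329 and j ≤ 4; hence at least 6 − 4 = 2 are ≤ 79.
Exactly 2 works: 2 values at 0 and 4 at 80 total 320; raise one of the low values by 9 (still ≤ 79) to hit 329.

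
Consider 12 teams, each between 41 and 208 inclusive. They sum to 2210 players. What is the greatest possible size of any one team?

208

To make one team as large as possible, make the other 11 as small as possible.
The other 11 contribute at least 11 × 41 = 451, leaving at most 2210 − 451 = 1759.
But each team is capped at 208, so the maximum is 208.
Achievable: one at 208 and the other 11 totalling 2002, which fits since 11 × 41 ≤ 2002 ≤ 11 × 208.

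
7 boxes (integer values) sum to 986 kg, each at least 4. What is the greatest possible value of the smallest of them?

If every one of the 7 were at least 141, the total would be at least 7 × 141 = 987 > 986.
Achievable: 1 of them at 140 and 6 at 141 total 986.

140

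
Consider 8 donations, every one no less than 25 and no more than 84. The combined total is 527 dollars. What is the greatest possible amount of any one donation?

84

To make one donation as large as possible, make the other 7 as small as possible.
The other 7 contribute at least 7 × 25 = 175, leaving at most 527 − 175 = 352.
But each donation is capped at 84, so the maximum is 84.
Achievable: one at 84 and the other 7 totalling 443, which fits since 7 × 25 ≤ 443 ≤ 7 × 84.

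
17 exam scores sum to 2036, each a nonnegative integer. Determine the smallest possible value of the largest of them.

120

If every one of the 17 were at most 119, the total would be at most 17 × 119 = 2023 < 2036.
Achievable: 13 of them at 120 and 4 at 119 total 2036.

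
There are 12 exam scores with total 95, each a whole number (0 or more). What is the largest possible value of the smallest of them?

If every one of the 12 were at least 8, the total would be at least 12 × 8 = 96 > 95.
Equality holds with 1 value of 7 and 11 values of 8.

7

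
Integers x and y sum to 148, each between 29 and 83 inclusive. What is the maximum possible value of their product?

With x + y fixed, xy peaks when the two are closest together.
Taking x = 74 and y = 74 (both in [29, 83]) gives xy = 5476.

5476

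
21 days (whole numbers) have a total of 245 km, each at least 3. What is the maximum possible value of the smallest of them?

If every one of the 21 were at least 12, the total would be at least 21 × 12 = 252 > 245.
Achievable: 7 of them at 11 and 14 at 12 total 245.

11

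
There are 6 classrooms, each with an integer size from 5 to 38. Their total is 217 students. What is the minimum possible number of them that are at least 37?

1

Suppose at most 6 − j of them reach 37; then j values are ≤ 36 and the rest ≤ 38.
The total is then ≤ 36·j + 38·(6 − j) = 228 − 2j. For this to be ≥ 217 we need j ≤ 5, so at least 6 − 5 = 1 must reach 37.
Exactly 1 works: 1 value at 38 and 5 at 36 total 218; lower one of the high values by 1 (still ≥ 37) to hit 217.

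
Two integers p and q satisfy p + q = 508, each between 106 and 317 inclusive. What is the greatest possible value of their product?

64516

With p + q fixed, pq peaks when the two are closest together.
Taking p = 254 and q = 254 (both in [106, 317]) gives pq = 64516.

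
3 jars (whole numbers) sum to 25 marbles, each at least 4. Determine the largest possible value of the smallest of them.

8

The 3 values sum to 25, so their minimum is at most ⌊25/3⌋ = 8.
Taking 2 copies of 8 and 1 copy of 9 gives exactly 25, so 8 is attained.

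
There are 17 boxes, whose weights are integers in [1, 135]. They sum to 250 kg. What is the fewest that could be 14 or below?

Each value above 14 is at least 15, contributing at least 15 − 1 = 14 above the floor 1.
The sum exceeds the floor total 17 by 233, so at most ⌊233/14⌋ = 16 exceed 14, and at least 1 are ≤ 14.
Exactly 1 works: 1 value at 1 and 16 at 15 total 241; raise one of the low values by 9 (still ≤ 14) to hit 250.

1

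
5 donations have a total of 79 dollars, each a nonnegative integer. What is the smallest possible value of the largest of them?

The 5 values sum to 79, so their maximum is at least ⌈79/5⌉ = 16.
Equality holds with 4 values of 16 and 1 value of 15.

16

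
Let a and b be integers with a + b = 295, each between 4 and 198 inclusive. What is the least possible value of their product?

Since a + b is fixed, pushing one of them to its bound minimizes the product.
The extreme feasible split is a = 97, b = 198, giving ab = 19206.

19206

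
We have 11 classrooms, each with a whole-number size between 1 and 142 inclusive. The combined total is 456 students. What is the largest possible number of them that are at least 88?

5

With k values at 88 or above and the rest at least 1, the sum is at least 11 + 87k.
Since the sum is 456, we need 87k ≤ 445, i.e. k ≤ 5.
k = 5 is achieved by 5 values at 88 and 6 at 1, total 446; add 10 to one value (staying below 88) to reach 456.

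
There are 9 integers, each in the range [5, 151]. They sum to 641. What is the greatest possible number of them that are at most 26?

Suppose k of them are at most 26. Those contribute at most 26 each and the rest at most 151 each.
So the total is at most 26k + 151(9 − k) = 1359 − 125k. This must still be ≥ 641, so k ≤ 5.
k = 5 is achieved by 5 values at 26 and 4 at 151, total 734; lower one of the 151's by 93 (still > 26) to reach 641.

5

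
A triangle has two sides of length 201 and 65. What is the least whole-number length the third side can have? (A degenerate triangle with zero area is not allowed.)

The third side must exceed |201 − 65| = 136.
The smallest integer above 136 is 137.

137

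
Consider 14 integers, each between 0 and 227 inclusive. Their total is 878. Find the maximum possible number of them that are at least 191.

With k values at 191 or above and the rest at least 0, the sum is at least 0 + 191k.
Since the sum is 878, we need 191k ≤ 878, i.e. k ≤ 4.
k = 4 is achieved by 4 values at 191 and 10 at 0, total 764; add 114 to one value (staying below 191) to reach 878.

4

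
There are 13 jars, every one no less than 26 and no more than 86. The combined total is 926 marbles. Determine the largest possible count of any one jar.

Maximizing one value means minimizing the remaining 12.
The other 12 contribute at least 12 × 26 = 312, leaving at most 926 − 312 = 614.
But each jar is capped at 86, so the maximum is 86.
Achievable: one at 86 and the other 12 totalling 840, which fits since 12 × 26 ≤ 840 ≤ 12 × 86.

86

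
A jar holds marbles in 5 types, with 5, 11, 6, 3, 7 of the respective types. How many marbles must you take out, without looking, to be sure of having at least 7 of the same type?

27

In the worst case you take as many as possible of each type without reaching 7: 5 + 6 + 6 + 3 + 6 = 26.
The next one must give 7 of some type, so 26 + 1 = 27.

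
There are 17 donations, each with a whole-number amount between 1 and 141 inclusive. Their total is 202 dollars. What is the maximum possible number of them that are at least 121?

1

With k values at 121 or above and the rest at least 1, the sum is at least 17 + 120k.
Since the sum is 202, we need 120k ≤ 185, i.e. k ≤ 1.
k = 1 is achieved by 1 value at 121 and 16 at 1, total 137; add 65 to one value (staying below 121) to reach 202.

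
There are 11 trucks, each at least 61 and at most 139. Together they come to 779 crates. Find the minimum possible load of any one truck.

61

Minimizing one value means maximizing the remaining 10.
The other 10 can take up 10 × 139 = 1390 ≥ 779 − 61, so one truck can sit at its floor of 61.
Achievable: one at 61 and the other 10 totalling 718, which fits since 10 × 61 ≤ 718 ≤ 10 × 139.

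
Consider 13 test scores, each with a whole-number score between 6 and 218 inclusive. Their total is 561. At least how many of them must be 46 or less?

Let j be the number exceeding 46. Then the total is ≥ 47·j + 6·(13 − j) = 78 + 41j.
So 41j ≤ 483 and j ≤ 11; hence at least 13 − 11 = 2 are ≤ 46.
Exactly 2 works: 2 values at 6 and 11 at 47 total 529; raise one of the low values by 32 (still ≤ 46) to hit 561.

2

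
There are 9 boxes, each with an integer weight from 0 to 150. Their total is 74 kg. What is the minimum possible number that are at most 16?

Each value above 16 is at least 17, contributing at least 17 − 0 = 17 above the floor 0.
The sum exceeds the floor total 0 by 74, so at most ⌊74/17⌋ = 4 exceed 16, and at least 5 are ≤ 16.
Exactly 5 works: 5 values at 0 and 4 at 17 total 68; raise one of the low values by 6 (still ≤ 16) to hit 74.

5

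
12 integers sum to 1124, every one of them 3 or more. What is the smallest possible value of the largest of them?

94

The average is 1124/12 > 93, so not all 12 can be 93 or less; the largest is ≥ 94.
Equality holds with 8 values of 94 and 4 values of 93.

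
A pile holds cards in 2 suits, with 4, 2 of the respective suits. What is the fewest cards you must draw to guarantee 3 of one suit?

In the worst case you take as many as possible of each suit without reaching 3: 2 + 2 = 4.
The next one must give 3 of some suit, so 4 + 1 = 5.

5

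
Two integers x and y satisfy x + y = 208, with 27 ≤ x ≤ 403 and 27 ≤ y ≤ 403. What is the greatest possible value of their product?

With x + y fixed, xy peaks when the two are closest together.
Taking x = 104 and y = 104 (both in [27, 403]) gives xy = 10816.

10816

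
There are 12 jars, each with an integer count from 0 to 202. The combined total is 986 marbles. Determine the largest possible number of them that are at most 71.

10

Suppose k of them are at most 71. Those contribute at most 71 each and the rest at most 202 each.
So the total is at most 71k + 202(12 − k) = 2424 − 131k. This must still be ≥ 986, so k ≤ 10.
k = 10 is achieved by 10 values at 71 and 2 at 202, total 1114; lower one of the 202's by 128 (still > 71) to reach 986.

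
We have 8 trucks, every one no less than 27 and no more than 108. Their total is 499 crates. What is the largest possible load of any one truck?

108

Maximizing one value means minimizing the remaining 7.
The other 7 contribute at least 7 × 27 = 189, leaving at most 499 − 189 = 310.
But each truck is capped at 108, so the maximum is 108.
Achievable: one at 108 and the other 7 totalling 391, which fits since 7 × 27 ≤ 391 ≤ 7 × 108.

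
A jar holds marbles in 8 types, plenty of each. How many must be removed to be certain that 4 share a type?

25

You could draw 3 of every type without reaching 4 of any — 24 in all.
One more forces 4 of some type, so 24 + 1 = 25.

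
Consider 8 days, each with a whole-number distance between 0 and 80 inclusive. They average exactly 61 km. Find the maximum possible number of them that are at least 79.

6

The total is 8 × 61 = 488.
With k values at 79 or above and the rest at least 0, the sum is at least 0 + 79k.
Since the sum is 488, we need 79k ≤ 488, i.e. k ≤ 6.
k = 6 is achieved by 6 values at 79 and 2 at 0, total 474; add 14 to one value (staying below 79) to reach 488.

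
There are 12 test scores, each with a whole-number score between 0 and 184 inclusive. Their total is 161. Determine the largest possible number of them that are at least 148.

If k of the values are ≥ 148, the total is ≥ 148k + 0(12 − k).
Setting 148k + 0(12 − k) ≤ 161 gives 148k ≤ 161, so k ≤ 1.
k = 1 is achieved by 1 value at 148 and 11 at 0, total 148; add 13 to one value (staying below 148) to reach 161.

1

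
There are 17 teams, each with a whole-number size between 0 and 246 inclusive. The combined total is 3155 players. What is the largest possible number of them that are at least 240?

13

With k values at 240 or above and the rest at least 0, the sum is at least 0 + 240k.
Since the sum is 3155, we need 240k ≤ 3155, i.e. k ≤ 13.
k = 13 is achieved by 13 values at 240 and 4 at 0, total 3120; add 35 to one value (staying below 240) to reach 3155.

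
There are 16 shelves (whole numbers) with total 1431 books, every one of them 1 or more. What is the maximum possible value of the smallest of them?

The average is 1431/16 < 90, so some value is ≤ 89.
Equality holds with 9 values of 89 and 7 values of 90.

89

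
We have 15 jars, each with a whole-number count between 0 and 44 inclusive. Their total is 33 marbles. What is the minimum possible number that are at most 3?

Let j be the number exceeding 3. Then the total is ≥ 4·j + 0·(15 − j) = 0 + 4j.
So 4j ≤ 33 and j ≤ 8; hence at least 15 − 8 = 7 are ≤ 3.
Exactly 7 works: 7 values at 0 and 8 at 4 total 32; raise one of the low values by 1 (still ≤ 3) to hit 33.

7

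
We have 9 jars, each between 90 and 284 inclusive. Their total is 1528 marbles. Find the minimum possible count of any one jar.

90

To make one jar as small as possible, make the other 8 as large as possible.
The other 8 can take up 8 × 284 = 2272 ≥ 1528 − 90, so one jar can sit at its floor of 90.
Achievable: one at 90 and the other 8 totalling 1438, which fits since 8 × 90 ≤ 1438 ≤ 8 × 284.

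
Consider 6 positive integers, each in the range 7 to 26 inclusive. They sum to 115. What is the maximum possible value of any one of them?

26

To make one integer as large as possible, make the other 5 as small as possible.
The other 5 contribute at least 5 × 7 = 35, leaving at most 115 − 35 = 80.
But each integer is capped at 26, so the maximum is 26.
Achievable: one at 26 and the other 5 totalling 89, which fits since 5 × 7 ≤ 89 ≤ 5 × 26.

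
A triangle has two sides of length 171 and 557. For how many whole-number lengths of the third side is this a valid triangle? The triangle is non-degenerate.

The triangle inequality gives |171 − 557| < c < 171 + 557, i.e. 386 < c < 728.
So c can be any integer from 387 to 727: 341 values.

341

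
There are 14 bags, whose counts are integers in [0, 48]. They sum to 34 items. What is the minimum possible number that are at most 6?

10

If only k of them are at most 6, the other 14 − k are at least 7, so the total is at least (14 − k)·7 + k·0.
This is ≤ 34, so (14 − k)·7 + 0k ≤ 34, which gives k ≥ 10.
Exactly 10 works: 10 values at 0 and 4 at 7 total 28; raise one of the low values by 6 (still ≤ 6) to hit 34.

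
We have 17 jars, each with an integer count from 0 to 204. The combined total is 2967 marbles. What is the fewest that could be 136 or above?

10

Suppose at most 17 − j of them reach 136; then j values are ≤ 135 and the rest ≤ 204.
The total is then ≤ 135·j + 204·(17 − j) = 3468 − 69j. For this to be ≥ 2967 we need j ≤ 7, so at least 17 − 7 = 10 must reach 136.
Exactly 10 works: 10 values at 204 and 7 at 135 total 2985; lower one of the high values by 18 (still ≥ 136) to hit 2967.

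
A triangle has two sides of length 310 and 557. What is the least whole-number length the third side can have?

The third side must exceed |310 − 557| = 247.
The smallest integer above 247 is 248.

248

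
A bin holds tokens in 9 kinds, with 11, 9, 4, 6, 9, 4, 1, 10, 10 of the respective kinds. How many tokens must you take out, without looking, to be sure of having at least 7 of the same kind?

In the worst case you take as many as possible of each kind without reaching 7: 6 + 6 + 4 + 6 + 6 + 4 + 1 + 6 + 6 = 45.
The next one must give 7 of some kind, so 45 + 1 = 46.

46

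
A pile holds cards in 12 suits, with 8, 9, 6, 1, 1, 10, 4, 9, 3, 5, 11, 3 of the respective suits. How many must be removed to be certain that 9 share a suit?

In the worst case you take as many as possible of each suit without reaching 9: 8 + 8 + 6 + 1 + 1 + 8 + 4 + 8 + 3 + 5 + 8 + 3 = 63.
The next one must give 9 of some suit, so 63 + 1 = 64.

64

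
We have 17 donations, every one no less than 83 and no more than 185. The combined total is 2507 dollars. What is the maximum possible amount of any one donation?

185

Maximizing one value means minimizing the remaining 16.
The other 16 contribute at least 16 × 83 = 1328, leaving at most 2507 − 1328 = 1179.
But each donation is capped at 185, so the maximum is 185.
Achievable: one at 185 and the other 16 totalling 2322, which fits since 16 × 83 ≤ 2322 ≤ 16 × 185.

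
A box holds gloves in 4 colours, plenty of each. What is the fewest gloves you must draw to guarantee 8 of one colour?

29

In the worst case you draw 7 of each of the 4 colours: 4 × 7 = 28.
One more forces 8 of some colour, so 28 + 1 = 29.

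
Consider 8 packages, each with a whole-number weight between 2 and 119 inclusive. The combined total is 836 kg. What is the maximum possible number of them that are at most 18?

Suppose k of them are at most 18. Those contribute at most 18 each and the rest at most 119 each.
So the total is at most 18k + 119(8 − k) = 952 − 101k. This must still be ≥ 836, so k ≤ 1.
k = 1 is achieved by 1 value at 18 and 7 at 119, total 851; lower one of the 119's by 15 (still > 18) to reach 836.

1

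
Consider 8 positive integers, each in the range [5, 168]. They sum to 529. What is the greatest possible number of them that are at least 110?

If k of the values are ≥ 110, the total is ≥ 110k + 5(8 − k).
Setting 110k + 5(8 − k) ≤ 529 gives 105k ≤ 489, so k ≤ 4.
k = 4 is achieved by 4 values at 110 and 4 at 5, total 460; add 69 to one value (staying below 110) to reach 529.

4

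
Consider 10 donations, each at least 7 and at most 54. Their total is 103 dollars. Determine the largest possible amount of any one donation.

Maximizing one value means minimizing the remaining 9.
The other 9 contribute at least 9 × 7 = 63, leaving at most 103 − 63 = 40.
Since 40 ≤ 54, this is achievable: one at 40 and 9 at 7.

40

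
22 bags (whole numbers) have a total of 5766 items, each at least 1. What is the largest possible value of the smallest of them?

If every one of the 22 were at least 263, the total would be at least 22 × 263 = 5786 > 5766.
Taking 20 copies of 262 and 2 copies of 263 gives exactly 5766, so 262 is attained.

262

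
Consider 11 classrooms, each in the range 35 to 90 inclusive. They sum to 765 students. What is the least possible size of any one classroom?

35

Minimizing one value means maximizing the remaining 10.
The other 10 can take up 10 × 90 = 900 ≥ 765 − 35, so one classroom can sit at its floor of 35.
Achievable: one at 35 and the other 10 totalling 730, which fits since 10 × 35 ≤ 730 ≤ 10 × 90.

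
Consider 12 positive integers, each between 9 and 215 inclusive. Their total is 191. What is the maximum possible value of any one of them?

Maximizing one value means minimizing the remaining 11.
The other 11 contribute at least 11 × 9 = 99, leaving at most 191 − 99 = 92.
Since 92 ≤ 215, this is achievable: one at 92 and 11 at 9.

92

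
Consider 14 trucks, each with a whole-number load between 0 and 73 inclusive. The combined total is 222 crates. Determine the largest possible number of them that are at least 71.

3

Suppose k of them are at least 71. Those contribute at least 71 each and the other 14 − k at least 0 each.
So the total is at least 71k + 0(14 − k) = 0 + 71k. This must be ≤ 222, giving k ≤ 3.
k = 3 is achieved by 3 values at 71 and 11 at 0, total 213; add 9 to one value (staying below 71) to reach 222.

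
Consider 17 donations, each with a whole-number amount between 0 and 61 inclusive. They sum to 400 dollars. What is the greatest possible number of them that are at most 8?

Each value at 8 or below falls at least 61 − 8 = 53 short of the ceiling 61.
The ceiling total is 17 × 61 = 1037, and we need 400, so at most ⌊(1037 − 400)/53⌋ = 12 can be that low.
k = 12 is achieved by 12 values at 8 and 5 at 61, total 401; lower one of the 61's by 1 (still > 8) to reach 400.

12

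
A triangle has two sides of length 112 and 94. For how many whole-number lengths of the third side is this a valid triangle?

The triangle inequality gives |112 − 94| < c < 112 + 94, i.e. 18 < c < 206.
So c can be any integer from 19 to 205: 187 values.

187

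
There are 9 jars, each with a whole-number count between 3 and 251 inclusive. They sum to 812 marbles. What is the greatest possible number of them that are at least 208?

3

With k values at 208 or above and the rest at least 3, the sum is at least 27 + 205k.
Since the sum is 812, we need 205k ≤ 785, i.e. k ≤ 3.
k = 3 is achieved by 3 values at 208 and 6 at 3, total 642; add 170 to one value (staying below 208) to reach 812.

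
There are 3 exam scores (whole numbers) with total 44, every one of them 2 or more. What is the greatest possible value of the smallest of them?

The 3 values sum to 44, so their minimum is at most ⌊44/3⌋ = 14.
Taking 1 copy of 14 and 2 copies of 15 gives exactly 44, so 14 is attained.

14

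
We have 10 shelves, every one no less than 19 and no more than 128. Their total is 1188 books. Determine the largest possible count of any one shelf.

To make one shelf as large as possible, make the other 9 as small as possible.
The other 9 contribute at least 9 × 19 = 171, leaving at most 1188 − 171 = 1017.
But each shelf is capped at 128, so the maximum is 128.
Achievable: one at 128 and the other 9 totalling 1060, which fits since 9 × 19 ≤ 1060 ≤ 9 × 128.

128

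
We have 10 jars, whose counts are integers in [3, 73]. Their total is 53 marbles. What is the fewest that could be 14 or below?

If only k of them are at most 14, the other 10 − k are at least 15, so the total is at least (10 − k)·15 + k·3.
This is ≤ 53, so (10 − k)·15 + 3k ≤ 53, which gives k ≥ 9.
Exactly 9 works: 9 values at 3 and 1 at 15 total 42; raise one of the low values by 11 (still ≤ 14) to hit 53.

9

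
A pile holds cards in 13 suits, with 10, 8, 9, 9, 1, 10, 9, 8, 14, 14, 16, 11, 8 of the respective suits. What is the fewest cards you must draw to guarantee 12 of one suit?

In the worst case you take as many as possible of each suit without reaching 12: 10 + 8 + 9 + 9 + 1 + 10 + 9 + 8 + 11 + 11 + 11 + 11 + 8 = 116.
The next one must give 12 of some suit, so 116 + 1 = 117.

117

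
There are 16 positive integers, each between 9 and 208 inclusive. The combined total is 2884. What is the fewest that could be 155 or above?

Each value short of 155 is at most 154, costing at least 208 − 154 = 54 against the maximum total of 3328.
We can afford to lose at most 3328 − 2884 = 444, so at most ⌊444/54⌋ = 8 fall short, and at least 8 are ≥ 155.
Exactly 8 works: 8 values at 208 and 8 at 154 total 2896; lower one of the high values by 12 (still ≥ 155) to hit 2884.

8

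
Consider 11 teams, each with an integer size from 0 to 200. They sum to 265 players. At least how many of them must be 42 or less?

5

Let j be the number exceeding 42. Then the total is ≥ 43·j + 0·(11 − j) = 0 + 43j.
So 43j ≤ 265 and j ≤ 6; hence at least 11 − 6 = 5 are ≤ 42.
Exactly 5 works: 5 values at 0 and 6 at 43 total 258; raise one of the low values by 7 (still ≤ 42) to hit 265.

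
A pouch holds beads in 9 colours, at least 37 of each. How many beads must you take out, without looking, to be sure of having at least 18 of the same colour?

You could draw 17 of every colour without reaching 18 of any — 153 in all.
One more forces 18 of some colour, so 153 + 1 = 154.

154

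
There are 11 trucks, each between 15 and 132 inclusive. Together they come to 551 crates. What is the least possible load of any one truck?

To make one truck as small as possible, make the other 10 as large as possible.
The other 10 can take up 10 × 132 = 1320 ≥ 551 − 15, so one truck can sit at its floor of 15.
Achievable: one at 15 and the other 10 totalling 536, which fits since 10 × 15 ≤ 536 ≤ 10 × 132.

15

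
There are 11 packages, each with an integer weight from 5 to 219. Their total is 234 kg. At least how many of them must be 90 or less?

9

Let j be the number exceeding 90. Then the total is ≥ 91·j + 5·(11 − j) = 55 + 86j.
So 86j ≤ 179 and j ≤ 2; hence at least 11 − 2 = 9 are ≤ 90.
Exactly 9 works: 9 values at 5 and 2 at 91 total 227; raise one of the low values by 7 (still ≤ 90) to hit 234.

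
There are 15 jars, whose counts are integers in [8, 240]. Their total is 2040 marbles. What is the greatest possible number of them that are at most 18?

7

Suppose k of them are at most 18. Those contribute at most 18 each and the rest at most 240 each.
So the total is at most 18k + 240(15 − k) = 3600 − 222k. This must still be ≥ 2040, so k ≤ 7.
k = 7 is achieved by 7 values at 18 and 8 at 240, total 2046; lower one of the 240's by 6 (still > 18) to reach 2040.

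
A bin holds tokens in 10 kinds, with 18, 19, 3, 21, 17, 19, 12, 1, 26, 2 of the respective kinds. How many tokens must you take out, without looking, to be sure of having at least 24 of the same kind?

In the worst case you take as many as possible of each kind without reaching 24: 18 + 19 + 3 + 21 + 17 + 19 + 12 + 1 + 23 + 2 = 135.
The next one must give 24 of some kind, so 135 + 1 = 136.

136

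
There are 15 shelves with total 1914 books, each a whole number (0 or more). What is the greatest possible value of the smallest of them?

127

The 15 values sum to 1914, so their minimum is at most ⌊1914/15⌋ = 127.
Achievable: 6 of them at 127 and 9 at 128 total 1914.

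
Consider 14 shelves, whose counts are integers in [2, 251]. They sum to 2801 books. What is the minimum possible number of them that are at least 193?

If only k of them are at least 193, the other 14 − k are at most 192, so the total is at most k·251 + (14 − k)·192.
This must reach 2801, so k·251 + (14 − k)·192 ≥ 2801, giving k ≥ 2.
Exactly 2 works: 2 values at 251 and 12 at 192 total 2806; lower one of the high values by 5 (still ≥ 193) to hit 2801.

2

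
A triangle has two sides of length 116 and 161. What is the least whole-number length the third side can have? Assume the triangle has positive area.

The third side must exceed |116 − 161| = 45.
The smallest integer above 45 is 46.

46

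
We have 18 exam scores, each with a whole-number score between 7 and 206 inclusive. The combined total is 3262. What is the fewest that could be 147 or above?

Suppose at most 18 − j of them reach 147; then j values are ≤ 146 and the rest ≤ 206.
The total is then ≤ 146·j + 206·(18 − j) = 3708 − 60j. For this to be ≥ 3262 we need j ≤ 7, so at least 18 − 7 = 11 must reach 147.
Exactly 11 works: 11 values at 206 and 7 at 146 total 3288; lower one of the high values by 26 (still ≥ 147) to hit 3262.

11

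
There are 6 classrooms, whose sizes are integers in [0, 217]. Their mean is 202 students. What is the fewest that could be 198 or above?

2

The total is 6 × 202 = 1212.
Each value short of 198 is at most 197, costing at least 217 − 197 = 20 against the maximum total of 1302.
We can afford to lose at most 1302 − 1212 = 90, so at most ⌊90/20⌋ = 4 fall short, and at least 2 are ≥ 198.
Exactly 2 works: 2 values at 217 and 4 at 197 total 1222; lower one of the high values by 10 (still ≥ 198) to hit 1212.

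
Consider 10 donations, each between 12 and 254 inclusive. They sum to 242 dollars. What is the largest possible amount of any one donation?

134

To make one donation as large as possible, make the other 9 as small as possible.
The other 9 contribute at least 9 × 12 = 108, leaving at most 242 − 108 = 134.
Since 134 ≤ 254, this is achievable: one at 134 and 9 at 12.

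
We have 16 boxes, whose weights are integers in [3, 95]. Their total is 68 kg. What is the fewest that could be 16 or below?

15

Each value above 16 is at least 17, contributing at least 17 − 3 = 14 above the floor 3.
The sum exceeds the floor total 48 by 20, so at most ⌊20/14⌋ = 1 exceed 16, and at least 15 are ≤ 16.
Exactly 15 works: 15 values at 3 and 1 at 17 total 62; raise one of the low values by 6 (still ≤ 16) to hit 68.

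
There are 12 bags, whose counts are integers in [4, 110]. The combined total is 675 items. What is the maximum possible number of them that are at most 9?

Each value at 9 or below falls at least 110 − 9 = 101 short of the ceiling 110.
The ceiling total is 12 × 110 = 1320, and we need 675, so at most ⌊(1320 − 675)/101⌋ = 6 can be that low.
k = 6 is achieved by 6 values at 9 and 6 at 110, total 714; lower one of the 110's by 39 (still > 9) to reach 675.

6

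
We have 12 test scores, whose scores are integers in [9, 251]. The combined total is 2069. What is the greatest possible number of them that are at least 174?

If k of the values are ≥ 174, the total is ≥ 174k + 9(12 − k).
Setting 174k + 9(12 − k) ≤ 2069 gives 165k ≤ 1961, so k ≤ 11.
k = 11 is achieved by 11 values at 174 and 1 at 9, total 1923; add 146 to one value (staying below 174) to reach 2069.

11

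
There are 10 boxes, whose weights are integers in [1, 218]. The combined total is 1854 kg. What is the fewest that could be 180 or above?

If only k of them are at least 180, the other 10 − k are at most 179, so the total is at most k·218 + (10 − k)·179.
This must reach 1854, so k·218 + (10 − k)·179 ≥ 1854, giving k ≥ 2.
Exactly 2 works: 2 values at 218 and 8 at 179 total 1868; lower one of the high values by 14 (still ≥ 180) to hit 1854.

2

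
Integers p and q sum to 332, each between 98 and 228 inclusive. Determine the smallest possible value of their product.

Since p + q is fixed, pushing one of them to its bound minimizes the product.
At the endpoint p = 104, q = 332 − 104 = 228, so pq = 104 × 228 = 23712.

23712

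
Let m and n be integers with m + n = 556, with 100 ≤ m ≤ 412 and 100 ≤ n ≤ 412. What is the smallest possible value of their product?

mn = m(556 − m) is concave in m, so over [144, 412] it is minimized at an endpoint.
The extreme feasible split is m = 144, n = 412, giving mn = 59328.

59328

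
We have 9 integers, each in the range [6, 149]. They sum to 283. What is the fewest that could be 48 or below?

If only k of them are at most 48, the other 9 − k are at least 49, so the total is at least (9 − k)·49 + k·6.
This is ≤ 283, so (9 − k)·49 + 6k ≤ 283, which gives k ≥ 4.
Exactly 4 works: 4 values at 6 and 5 at 49 total 269; raise one of the low values by 14 (still ≤ 48) to hit 283.

4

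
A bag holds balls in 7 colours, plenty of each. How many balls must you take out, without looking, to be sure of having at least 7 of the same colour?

In the worst case you draw 6 of each of the 7 colours: 7 × 6 = 42.
One more forces 7 of some colour, so 42 + 1 = 43.

43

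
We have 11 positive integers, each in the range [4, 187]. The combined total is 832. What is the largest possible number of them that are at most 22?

Suppose k of them are at most 22. Those contribute at most 22 each and the rest at most 187 each.
So the total is at most 22k + 187(11 − k) = 2057 − 165k. This must still be ≥ 832, so k ≤ 7.
k = 7 is achieved by 7 values at 22 and 4 at 187, total 902; lower one of the 187's by 70 (still > 22) to reach 832.

7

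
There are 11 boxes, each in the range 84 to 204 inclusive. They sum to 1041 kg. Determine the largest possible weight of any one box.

Maximizing one value means minimizing the remaining 10.
The other 10 contribute at least 10 × 84 = 840, leaving at most 1041 − 840 = 201.
Since 201 ≤ 204, this is achievable: one at 201 and 10 at 84.

201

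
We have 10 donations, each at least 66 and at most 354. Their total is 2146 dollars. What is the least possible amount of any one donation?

To make one donation as small as possible, make the other 9 as large as possible.
The other 9 can take up 9 × 354 = 3186 ≥ 2146 − 66, so one donation can sit at its floor of 66.
Achievable: one at 66 and the other 9 totalling 2080, which fits since 9 × 66 ≤ 2080 ≤ 9 × 354.

66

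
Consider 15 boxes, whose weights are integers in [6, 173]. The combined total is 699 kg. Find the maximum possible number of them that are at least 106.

If k of the values are ≥ 106, the total is ≥ 106k + 6(15 − k).
Setting 106k + 6(15 − k) ≤ 699 gives 100k ≤ 609, so k ≤ 6.
k = 6 is achieved by 6 values at 106 and 9 at 6, total 690; add 9 to one value (staying below 106) to reach 699.

6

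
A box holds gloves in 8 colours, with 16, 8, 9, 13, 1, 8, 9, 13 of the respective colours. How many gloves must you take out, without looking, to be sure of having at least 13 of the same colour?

In the worst case you take as many as possible of each colour without reaching 13: 12 + 8 + 9 + 12 + 1 + 8 + 9 + 12 = 71.
The next one must give 13 of some colour, so 71 + 1 = 72.

72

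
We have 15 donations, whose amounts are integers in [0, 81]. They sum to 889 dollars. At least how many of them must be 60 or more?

If only k of them are at least 60, the other 15 − k are at most 59, so the total is at most k·81 + (15 − k)·59.
This must reach 889, so k·81 + (15 − k)·59 ≥ 889, giving k ≥ 1.
Exactly 1 works: 1 value at 81 and 14 at 59 total 907; lower one of the high values by 18 (still ≥ 60) to hit 889.

1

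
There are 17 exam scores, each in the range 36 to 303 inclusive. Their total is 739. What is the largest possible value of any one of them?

Maximizing one value means minimizing the remaining 16.
The other 16 contribute at least 16 × 36 = 576, leaving at most 739 − 576 = 163.
Since 163 ≤ 303, this is achievable: one at 163 and 16 at 36.

163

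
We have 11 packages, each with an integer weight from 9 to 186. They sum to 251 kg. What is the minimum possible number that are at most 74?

If only k of them are at most 74, the other 11 − k are at least 75, so the total is at least (11 − k)·75 + k·9.
This is ≤ 251, so (11 − k)·75 + 9k ≤ 251, which gives k ≥ 9.
Exactly 9 works: 9 values at 9 and 2 at 75 total 231; raise one of the low values by 20 (still ≤ 74) to hit 251.

9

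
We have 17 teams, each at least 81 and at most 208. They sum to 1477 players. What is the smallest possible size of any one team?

81

To make one team as small as possible, make the other 16 as large as possible.
The other 16 can take up 16 × 208 = 3328 ≥ 1477 − 81, so one team can sit at its floor of 81.
Achievable: one at 81 and the other 16 totalling 1396, which fits since 16 × 81 ≤ 1396 ≤ 16 × 208.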